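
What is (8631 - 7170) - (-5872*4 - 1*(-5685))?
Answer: 19264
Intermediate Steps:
(8631 - 7170) - (-5872*4 - 1*(-5685)) = 1461 - (-23488 + 5685) = 1461 - 1*(-17803) = 1461 + 17803 = 19264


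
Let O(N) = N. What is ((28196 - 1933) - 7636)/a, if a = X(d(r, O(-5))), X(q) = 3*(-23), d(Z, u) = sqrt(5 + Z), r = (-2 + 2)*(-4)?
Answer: -6209/23 ≈ -269.96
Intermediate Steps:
r = 0 (r = 0*(-4) = 0)
X(q) = -69
a = -69
((28196 - 1933) - 7636)/a = ((28196 - 1933) - 7636)/(-69) = (26263 - 7636)*(-1/69) = 18627*(-1/69) = -6209/23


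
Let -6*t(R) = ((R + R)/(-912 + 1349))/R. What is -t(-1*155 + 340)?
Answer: 1/1311 ≈ 0.00076278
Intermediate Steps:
t(R) = -1/1311 (t(R) = -(R + R)/(-912 + 1349)/(6*R) = -(2*R)/437/(6*R) = -(2*R)*(1/437)/(6*R) = -2*R/437/(6*R) = -⅙*2/437 = -1/1311)
-t(-1*155 + 340) = -1*(-1/1311) = 1/1311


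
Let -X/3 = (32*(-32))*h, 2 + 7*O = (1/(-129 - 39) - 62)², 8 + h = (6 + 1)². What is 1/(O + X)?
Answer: 197568/24992542177 ≈ 7.9051e-6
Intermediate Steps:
h = 41 (h = -8 + (6 + 1)² = -8 + 7² = -8 + 49 = 41)
O = 108457441/197568 (O = -2/7 + (1/(-129 - 39) - 62)²/7 = -2/7 + (1/(-168) - 62)²/7 = -2/7 + (-1/168 - 62)²/7 = -2/7 + (-10417/168)²/7 = -2/7 + (⅐)*(108513889/28224) = -2/7 + 108513889/197568 = 108457441/197568 ≈ 548.96)
X = 125952 (X = -3*32*(-32)*41 = -(-3072)*41 = -3*(-41984) = 125952)
1/(O + X) = 1/(108457441/197568 + 125952) = 1/(24992542177/197568) = 197568/24992542177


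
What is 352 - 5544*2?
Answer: -10736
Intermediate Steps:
352 - 5544*2 = 352 - 198*56 = 352 - 11088 = -10736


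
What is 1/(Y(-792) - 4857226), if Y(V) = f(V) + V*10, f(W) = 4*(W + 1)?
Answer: -1/4868310 ≈ -2.0541e-7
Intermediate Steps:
f(W) = 4 + 4*W (f(W) = 4*(1 + W) = 4 + 4*W)
Y(V) = 4 + 14*V (Y(V) = (4 + 4*V) + V*10 = (4 + 4*V) + 10*V = 4 + 14*V)
1/(Y(-792) - 4857226) = 1/((4 + 14*(-792)) - 4857226) = 1/((4 - 11088) - 4857226) = 1/(-11084 - 4857226) = 1/(-4868310) = -1/4868310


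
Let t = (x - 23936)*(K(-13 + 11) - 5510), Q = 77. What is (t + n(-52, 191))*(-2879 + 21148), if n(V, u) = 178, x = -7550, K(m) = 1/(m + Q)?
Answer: 237708397248916/75 ≈ 3.1694e+12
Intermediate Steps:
K(m) = 1/(77 + m) (K(m) = 1/(m + 77) = 1/(77 + m))
t = 13011558014/75 (t = (-7550 - 23936)*(1/(77 + (-13 + 11)) - 5510) = -31486*(1/(77 - 2) - 5510) = -31486*(1/75 - 5510) = -31486*(-413249/75) = 13011558014/75 ≈ 1.7349e+8)
(t + n(-52, 191))*(-2879 + 21148) = (13011558014/75 + 178)*(-2879 + 21148) = (13011571364/75)*18269 = 237708397248916/75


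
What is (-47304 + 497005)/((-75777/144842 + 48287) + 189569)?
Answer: 65135592242/34451462975 ≈ 1.8906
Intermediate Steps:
(-47304 + 497005)/((-75777/144842 + 48287) + 189569) = 449701/((-75777*1/144842 + 48287) + 189569) = 449701/((-75777/144842 + 48287) + 189569) = 449701/(6993909877/144842 + 189569) = 449701/(34451462975/144842) = 449701*(144842/34451462975) = 65135592242/34451462975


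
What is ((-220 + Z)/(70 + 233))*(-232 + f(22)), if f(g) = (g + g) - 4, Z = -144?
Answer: 23296/101 ≈ 230.65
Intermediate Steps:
f(g) = -4 + 2*g (f(g) = 2*g - 4 = -4 + 2*g)
((-220 + Z)/(70 + 233))*(-232 + f(22)) = ((-220 - 144)/(70 + 233))*(-232 + (-4 + 2*22)) = (-364/303)*(-232 + (-4 + 44)) = (-364*1/303)*(-232 + 40) = -364/303*(-192) = 23296/101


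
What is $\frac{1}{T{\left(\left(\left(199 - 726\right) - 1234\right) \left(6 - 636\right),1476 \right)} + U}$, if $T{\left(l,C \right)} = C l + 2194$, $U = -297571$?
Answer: $\frac{1}{1637223303} \approx 6.1079 \cdot 10^{-10}$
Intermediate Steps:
$T{\left(l,C \right)} = 2194 + C l$
$\frac{1}{T{\left(\left(\left(199 - 726\right) - 1234\right) \left(6 - 636\right),1476 \right)} + U} = \frac{1}{\left(2194 + 1476 \left(\left(199 - 726\right) - 1234\right) \left(6 - 636\right)\right) - 297571} = \frac{1}{\left(2194 + 1476 \left(\left(199 - 726\right) - 1234\right) \left(-630\right)\right) - 297571} = \frac{1}{\left(2194 + 1476 \left(-527 - 1234\right) \left(-630\right)\right) - 297571} = \frac{1}{\left(2194 + 1476 \left(\left(-1761\right) \left(-630\right)\right)\right) - 297571} = \frac{1}{\left(2194 + 1476 \cdot 1109430\right) - 297571} = \frac{1}{\left(2194 + 1637518680\right) - 297571} = \frac{1}{1637520874 - 297571} = \frac{1}{1637223303}$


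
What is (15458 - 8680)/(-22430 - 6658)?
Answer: -3389/14544 ≈ -0.23302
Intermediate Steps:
(15458 - 8680)/(-22430 - 6658) = 6778/(-29088) = 6778*(-1/29088) = -3389/14544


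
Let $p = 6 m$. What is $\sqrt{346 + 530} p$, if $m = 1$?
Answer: $12 \sqrt{219} \approx 177.58$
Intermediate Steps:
$p = 6$ ($p = 6 \cdot 1 = 6$)
$\sqrt{346 + 530} p = \sqrt{346 + 530} \cdot 6 = \sqrt{876} \cdot 6 = 2 \sqrt{219} \cdot 6 = 12 \sqrt{219}$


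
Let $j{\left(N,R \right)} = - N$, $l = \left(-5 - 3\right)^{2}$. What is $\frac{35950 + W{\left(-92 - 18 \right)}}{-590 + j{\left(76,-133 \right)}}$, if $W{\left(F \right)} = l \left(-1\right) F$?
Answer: $- \frac{7165}{111} \approx -64.55$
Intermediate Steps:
$l = 64$ ($l = \left(-8\right)^{2} = 64$)
$W{\left(F \right)} = - 64 F$ ($W{\left(F \right)} = 64 \left(-1\right) F = - 64 F$)
$\frac{35950 + W{\left(-92 - 18 \right)}}{-590 + j{\left(76,-133 \right)}} = \frac{35950 - 64 \left(-92 - 18\right)}{-590 - 76} = \frac{35950 - -7040}{-590 - 76} = \frac{35950 + 7040}{-666} = 42990 \left(- \frac{1}{666}\right) = - \frac{7165}{111}$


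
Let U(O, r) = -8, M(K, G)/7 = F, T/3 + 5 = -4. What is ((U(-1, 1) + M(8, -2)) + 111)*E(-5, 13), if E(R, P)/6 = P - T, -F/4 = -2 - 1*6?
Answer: 78480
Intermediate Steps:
F = 32 (F = -4*(-2 - 1*6) = -4*(-2 - 6) = -4*(-8) = 32)
T = -27 (T = -15 + 3*(-4) = -15 - 12 = -27)
M(K, G) = 224 (M(K, G) = 7*32 = 224)
E(R, P) = 162 + 6*P (E(R, P) = 6*(P - 1*(-27)) = 6*(P + 27) = 6*(27 + P) = 162 + 6*P)
((U(-1, 1) + M(8, -2)) + 111)*E(-5, 13) = ((-8 + 224) + 111)*(162 + 6*13) = (216 + 111)*(162 + 78) = 327*240 = 78480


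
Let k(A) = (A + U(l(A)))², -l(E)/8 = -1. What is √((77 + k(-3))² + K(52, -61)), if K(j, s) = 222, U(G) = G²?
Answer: √14425026 ≈ 3798.0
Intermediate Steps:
l(E) = 8 (l(E) = -8*(-1) = 8)
k(A) = (64 + A)² (k(A) = (A + 8²)² = (A + 64)² = (64 + A)²)
√((77 + k(-3))² + K(52, -61)) = √((77 + (64 - 3)²)² + 222) = √((77 + 61²)² + 222) = √((77 + 3721)² + 222) = √(3798² + 222) = √(14424804 + 222) = √14425026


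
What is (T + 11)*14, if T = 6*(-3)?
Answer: -98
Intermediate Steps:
T = -18
(T + 11)*14 = (-18 + 11)*14 = -7*14 = -98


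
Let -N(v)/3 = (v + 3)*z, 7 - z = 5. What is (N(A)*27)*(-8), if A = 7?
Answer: 12960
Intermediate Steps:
z = 2 (z = 7 - 1*5 = 7 - 5 = 2)
N(v) = -18 - 6*v (N(v) = -3*(v + 3)*2 = -3*(3 + v)*2 = -3*(6 + 2*v) = -18 - 6*v)
(N(A)*27)*(-8) = ((-18 - 6*7)*27)*(-8) = ((-18 - 42)*27)*(-8) = -60*27*(-8) = -1620*(-8) = 12960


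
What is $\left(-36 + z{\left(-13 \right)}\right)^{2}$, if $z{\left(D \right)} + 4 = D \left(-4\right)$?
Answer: $144$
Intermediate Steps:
$z{\left(D \right)} = -4 - 4 D$ ($z{\left(D \right)} = -4 + D \left(-4\right) = -4 - 4 D$)
$\left(-36 + z{\left(-13 \right)}\right)^{2} = \left(-36 - -48\right)^{2} = \left(-36 + \left(-4 + 52\right)\right)^{2} = \left(-36 + 48\right)^{2} = 12^{2} = 144$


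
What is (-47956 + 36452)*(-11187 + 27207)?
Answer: -184294080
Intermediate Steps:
(-47956 + 36452)*(-11187 + 27207) = -11504*16020 = -184294080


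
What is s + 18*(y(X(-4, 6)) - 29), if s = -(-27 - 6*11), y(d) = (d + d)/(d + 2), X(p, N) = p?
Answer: -357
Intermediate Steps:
y(d) = 2*d/(2 + d) (y(d) = (2*d)/(2 + d) = 2*d/(2 + d))
s = 93 (s = -(-27 - 66) = -1*(-93) = 93)
s + 18*(y(X(-4, 6)) - 29) = 93 + 18*(2*(-4)/(2 - 4) - 29) = 93 + 18*(2*(-4)/(-2) - 29) = 93 + 18*(2*(-4)*(-1/2) - 29) = 93 + 18*(4 - 29) = 93 + 18*(-25) = 93 - 450 = -357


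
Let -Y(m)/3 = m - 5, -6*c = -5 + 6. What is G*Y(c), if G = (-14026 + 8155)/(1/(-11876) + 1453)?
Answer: -1080721938/17255827 ≈ -62.629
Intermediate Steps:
c = -⅙ (c = -(-5 + 6)/6 = -⅙*1 = -⅙ ≈ -0.16667)
Y(m) = 15 - 3*m (Y(m) = -3*(m - 5) = -3*(-5 + m) = 15 - 3*m)
G = -69723996/17255827 (G = -5871/(-1/11876 + 1453) = -5871/17255827/11876 = -5871*11876/17255827 = -69723996/17255827 ≈ -4.0406)
G*Y(c) = -69723996*(15 - 3*(-⅙))/17255827 = -69723996*(15 + ½)/17255827 = -69723996/17255827*31/2 = -1080721938/17255827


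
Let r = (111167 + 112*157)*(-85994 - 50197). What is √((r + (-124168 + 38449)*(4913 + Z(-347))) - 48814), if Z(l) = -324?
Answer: I*√17928140746 ≈ 1.339e+5*I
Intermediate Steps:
r = -17534727441 (r = (111167 + 17584)*(-136191) = 128751*(-136191) = -17534727441)
√((r + (-124168 + 38449)*(4913 + Z(-347))) - 48814) = √((-17534727441 + (-124168 + 38449)*(4913 - 324)) - 48814) = √((-17534727441 - 85719*4589) - 48814) = √((-17534727441 - 393364491) - 48814) = √(-17928091932 - 48814) = √(-17928140746) = I*√17928140746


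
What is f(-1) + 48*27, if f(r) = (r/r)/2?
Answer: 2593/2 ≈ 1296.5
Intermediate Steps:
f(r) = 1/2 (f(r) = 1*(1/2) = 1/2)
f(-1) + 48*27 = 1/2 + 48*27 = 1/2 + 1296 = 2593/2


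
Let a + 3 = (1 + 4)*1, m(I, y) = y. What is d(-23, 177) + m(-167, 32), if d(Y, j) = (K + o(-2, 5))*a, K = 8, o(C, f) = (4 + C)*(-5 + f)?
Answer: 48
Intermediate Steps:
o(C, f) = (-5 + f)*(4 + C)
a = 2 (a = -3 + (1 + 4)*1 = -3 + 5*1 = -3 + 5 = 2)
d(Y, j) = 16 (d(Y, j) = (8 + (-20 - 5*(-2) + 4*5 - 2*5))*2 = (8 + (-20 + 10 + 20 - 10))*2 = (8 + 0)*2 = 8*2 = 16)
d(-23, 177) + m(-167, 32) = 16 + 32 = 48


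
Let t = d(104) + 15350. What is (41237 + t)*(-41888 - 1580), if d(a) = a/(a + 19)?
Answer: -302550537740/123 ≈ -2.4598e+9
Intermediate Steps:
d(a) = a/(19 + a)
t = 1888154/123 (t = 104/(19 + 104) + 15350 = 104/123 + 15350 = 1888154/123 ≈ 15351.)
(41237 + t)*(-41888 - 1580) = (41237 + 1888154/123)*(-41888 - 1580) = (6960305/123)*(-43468) = -302550537740/123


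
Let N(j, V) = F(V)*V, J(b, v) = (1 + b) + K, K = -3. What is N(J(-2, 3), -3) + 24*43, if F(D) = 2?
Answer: 1026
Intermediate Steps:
J(b, v) = -2 + b (J(b, v) = (1 + b) - 3 = -2 + b)
N(j, V) = 2*V
N(J(-2, 3), -3) + 24*43 = 2*(-3) + 24*43 = -6 + 1032 = 1026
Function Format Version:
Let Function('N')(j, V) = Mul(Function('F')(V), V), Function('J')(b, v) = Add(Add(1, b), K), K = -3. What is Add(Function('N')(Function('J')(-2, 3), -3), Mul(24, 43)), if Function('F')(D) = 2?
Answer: 1026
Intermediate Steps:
Function('J')(b, v) = Add(-2, b) (Function('J')(b, v) = Add(Add(1, b), -3) = Add(-2, b))
Function('N')(j, V) = Mul(2, V)
Add(Function('N')(Function('J')(-2, 3), -3), Mul(24, 43)) = Add(Mul(2, -3), Mul(24, 43)) = Add(-6, 1032) = 1026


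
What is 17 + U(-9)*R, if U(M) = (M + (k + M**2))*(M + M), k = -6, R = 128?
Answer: -152047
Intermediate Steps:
U(M) = 2*M*(-6 + M + M**2) (U(M) = (M + (-6 + M**2))*(M + M) = (-6 + M + M**2)*(2*M) = 2*M*(-6 + M + M**2))
17 + U(-9)*R = 17 + (2*(-9)*(-6 - 9 + (-9)**2))*128 = 17 + (2*(-9)*(-6 - 9 + 81))*128 = 17 + (2*(-9)*66)*128 = 17 - 1188*128 = 17 - 152064 = -152047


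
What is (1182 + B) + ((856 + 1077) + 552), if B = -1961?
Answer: 1706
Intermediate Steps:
(1182 + B) + ((856 + 1077) + 552) = (1182 - 1961) + ((856 + 1077) + 552) = -779 + (1933 + 552) = -779 + 2485 = 1706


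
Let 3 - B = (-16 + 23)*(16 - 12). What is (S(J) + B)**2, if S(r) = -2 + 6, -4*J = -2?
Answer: 441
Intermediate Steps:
J = 1/2 (J = -1/4*(-2) = 1/2 ≈ 0.50000)
S(r) = 4
B = -25 (B = 3 - (-16 + 23)*(16 - 12) = 3 - 7*4 = 3 - 1*28 = 3 - 28 = -25)
(S(J) + B)**2 = (4 - 25)**2 = (-21)**2 = 441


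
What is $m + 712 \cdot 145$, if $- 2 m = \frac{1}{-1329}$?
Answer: $\frac{274411921}{2658} \approx 1.0324 \cdot 10^{5}$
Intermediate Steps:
$m = \frac{1}{2658}$ ($m = - \frac{1}{2 \left(-1329\right)} = \left(- \frac{1}{2}\right) \left(- \frac{1}{1329}\right) = \frac{1}{2658} \approx 0.00037622$)
$m + 712 \cdot 145 = \frac{1}{2658} + 712 \cdot 145 = \frac{1}{2658} + 103240 = \frac{274411921}{2658}$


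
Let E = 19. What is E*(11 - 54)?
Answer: -817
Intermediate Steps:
E*(11 - 54) = 19*(11 - 54) = 19*(-43) = -817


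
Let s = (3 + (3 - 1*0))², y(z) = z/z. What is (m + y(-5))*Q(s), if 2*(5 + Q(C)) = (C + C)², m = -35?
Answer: -87958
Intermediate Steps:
y(z) = 1
s = 36 (s = (3 + (3 + 0))² = (3 + 3)² = 6² = 36)
Q(C) = -5 + 2*C² (Q(C) = -5 + (C + C)²/2 = -5 + (2*C)²/2 = -5 + (4*C²)/2 = -5 + 2*C²)
(m + y(-5))*Q(s) = (-35 + 1)*(-5 + 2*36²) = -34*(-5 + 2*1296) = -34*(-5 + 2592) = -34*2587 = -87958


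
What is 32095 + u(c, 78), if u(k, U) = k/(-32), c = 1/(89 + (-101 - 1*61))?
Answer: 74973921/2336 ≈ 32095.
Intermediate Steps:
c = -1/73 (c = 1/(89 + (-101 - 61)) = 1/(89 - 162) = 1/(-73) = -1/73 ≈ -0.013699)
u(k, U) = -k/32 (u(k, U) = k*(-1/32) = -k/32)
32095 + u(c, 78) = 32095 - 1/32*(-1/73) = 32095 + 1/2336 = 74973921/2336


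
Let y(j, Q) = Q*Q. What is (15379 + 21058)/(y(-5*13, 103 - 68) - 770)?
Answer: 36437/455 ≈ 80.081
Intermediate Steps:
y(j, Q) = Q²
(15379 + 21058)/(y(-5*13, 103 - 68) - 770) = (15379 + 21058)/((103 - 68)² - 770) = 36437/(35² - 770) = 36437/(1225 - 770) = 36437/455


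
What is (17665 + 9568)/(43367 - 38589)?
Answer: 27233/4778 ≈ 5.6997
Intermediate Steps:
(17665 + 9568)/(43367 - 38589) = 27233/4778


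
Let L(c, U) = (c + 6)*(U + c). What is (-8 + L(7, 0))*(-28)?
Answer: -2324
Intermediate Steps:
L(c, U) = (6 + c)*(U + c)
(-8 + L(7, 0))*(-28) = (-8 + (7**2 + 6*0 + 6*7 + 0*7))*(-28) = (-8 + (49 + 0 + 42 + 0))*(-28) = (-8 + 91)*(-28) = 83*(-28) = -2324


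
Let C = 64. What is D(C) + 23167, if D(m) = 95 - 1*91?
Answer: 23171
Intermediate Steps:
D(m) = 4 (D(m) = 95 - 91 = 4)
D(C) + 23167 = 4 + 23167 = 23171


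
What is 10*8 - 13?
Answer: 67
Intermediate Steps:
10*8 - 13 = 80 - 13 = 67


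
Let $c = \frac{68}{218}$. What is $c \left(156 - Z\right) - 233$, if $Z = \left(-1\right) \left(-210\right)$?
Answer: $- \frac{27233}{109} \approx -249.84$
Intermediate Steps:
$c = \frac{34}{109}$ ($c = 68 \cdot \frac{1}{218} = \frac{34}{109} \approx 0.31193$)
$Z = 210$
$c \left(156 - Z\right) - 233 = \frac{34 \left(156 - 210\right)}{109} - 233 = \frac{34}{109} \left(-54\right) - 233 = - \frac{1836}{109} - 233 = - \frac{27233}{109}$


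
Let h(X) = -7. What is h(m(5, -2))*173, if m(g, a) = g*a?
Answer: -1211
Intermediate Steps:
m(g, a) = a*g
h(m(5, -2))*173 = -7*173 = -1211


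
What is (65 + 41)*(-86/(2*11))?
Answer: -4558/11 ≈ -414.36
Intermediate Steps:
(65 + 41)*(-86/(2*11)) = 106*(-86/22) = 106*(-86*1/22) = 106*(-43/11) = -4558/11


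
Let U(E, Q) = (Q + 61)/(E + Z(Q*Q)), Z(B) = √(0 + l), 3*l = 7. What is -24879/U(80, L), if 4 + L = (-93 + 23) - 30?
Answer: 1990320/43 + 8293*√21/43 ≈ 47170.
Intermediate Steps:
l = 7/3 (l = (⅓)*7 = 7/3 ≈ 2.3333)
Z(B) = √21/3 (Z(B) = √(0 + 7/3) = √(7/3) = √21/3)
L = -104 (L = -4 + ((-93 + 23) - 30) = -4 + (-70 - 30) = -4 - 100 = -104)
U(E, Q) = (61 + Q)/(E + √21/3) (U(E, Q) = (Q + 61)/(E + √21/3) = (61 + Q)/(E + √21/3))
-24879/U(80, L) = -24879*(√21 + 3*80)/(3*(61 - 104)) = -(-1990320/43 - 8293*√21/43) = -24879*(-80/43 - √21/129) = 1990320/43 + 8293*√21/43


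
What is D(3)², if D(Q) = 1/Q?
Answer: ⅑ ≈ 0.11111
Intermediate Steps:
D(3)² = (1/3)² = (⅓)² = ⅑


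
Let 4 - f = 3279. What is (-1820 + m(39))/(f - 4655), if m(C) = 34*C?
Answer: 19/305 ≈ 0.062295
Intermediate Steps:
f = -3275 (f = 4 - 1*3279 = 4 - 3279 = -3275)
(-1820 + m(39))/(f - 4655) = (-1820 + 34*39)/(-3275 - 4655) = (-1820 + 1326)/(-7930) = -494*(-1/7930) = 19/305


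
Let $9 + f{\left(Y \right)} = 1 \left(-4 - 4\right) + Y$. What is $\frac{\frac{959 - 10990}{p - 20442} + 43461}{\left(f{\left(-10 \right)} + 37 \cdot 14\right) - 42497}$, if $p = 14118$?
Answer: $- \frac{274857395}{265645944} \approx -1.0347$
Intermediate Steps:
$f{\left(Y \right)} = -17 + Y$ ($f{\left(Y \right)} = -9 + \left(1 \left(-4 - 4\right) + Y\right) = -9 + \left(1 \left(-8\right) + Y\right) = -9 + \left(-8 + Y\right) = -17 + Y$)
$\frac{\frac{959 - 10990}{p - 20442} + 43461}{\left(f{\left(-10 \right)} + 37 \cdot 14\right) - 42497} = \frac{\frac{959 - 10990}{14118 - 20442} + 43461}{\left(\left(-17 - 10\right) + 37 \cdot 14\right) - 42497} = \frac{- \frac{10031}{-6324} + 43461}{\left(-27 + 518\right) - 42497} = \frac{\left(-10031\right) \left(- \frac{1}{6324}\right) + 43461}{491 - 42497} = \frac{\frac{10031}{6324} + 43461}{-42006} = \frac{274857395}{6324} \left(- \frac{1}{42006}\right) = - \frac{274857395}{265645944}$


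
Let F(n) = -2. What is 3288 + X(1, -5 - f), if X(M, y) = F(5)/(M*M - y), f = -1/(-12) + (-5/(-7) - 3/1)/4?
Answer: 1522176/463 ≈ 3287.6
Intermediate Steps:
f = -41/84 (f = -1*(-1/12) + (-5*(-⅐) - 3*1)*(¼) = 1/12 + (5/7 - 3)*(¼) = 1/12 - 16/7*¼ = 1/12 - 4/7 = -41/84 ≈ -0.48810)
X(M, y) = -2/(M² - y) (X(M, y) = -2/(M*M - y) = -2/(M² - y))
3288 + X(1, -5 - f) = 3288 + 2/((-5 - 1*(-41/84)) - 1*1²) = 3288 + 2/((-5 + 41/84) - 1*1) = 3288 + 2/(-379/84 - 1) = 3288 + 2/(-463/84) = 3288 + 2*(-84/463) = 3288 - 168/463 = 1522176/463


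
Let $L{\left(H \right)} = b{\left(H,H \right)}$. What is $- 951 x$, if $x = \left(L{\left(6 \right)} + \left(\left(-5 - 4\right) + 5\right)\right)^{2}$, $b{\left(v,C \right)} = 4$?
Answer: $0$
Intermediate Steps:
$L{\left(H \right)} = 4$
$x = 0$ ($x = \left(4 + \left(\left(-5 - 4\right) + 5\right)\right)^{2} = \left(4 + \left(-9 + 5\right)\right)^{2} = \left(4 - 4\right)^{2} = 0^{2} = 0$)
$- 951 x = \left(-951\right) 0 = 0$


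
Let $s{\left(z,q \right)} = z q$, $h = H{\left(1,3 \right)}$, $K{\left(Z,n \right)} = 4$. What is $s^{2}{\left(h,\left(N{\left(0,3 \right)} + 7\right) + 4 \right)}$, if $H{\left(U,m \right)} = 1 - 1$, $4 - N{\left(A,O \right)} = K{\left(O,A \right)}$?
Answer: $0$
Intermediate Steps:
$N{\left(A,O \right)} = 0$ ($N{\left(A,O \right)} = 4 - 4 = 0$)
$H{\left(U,m \right)} = 0$ ($H{\left(U,m \right)} = 1 - 1 = 0$)
$h = 0$
$s{\left(z,q \right)} = q z$
$s^{2}{\left(h,\left(N{\left(0,3 \right)} + 7\right) + 4 \right)} = \left(\left(\left(0 + 7\right) + 4\right) 0\right)^{2} = \left(\left(7 + 4\right) 0\right)^{2} = \left(11 \cdot 0\right)^{2} = 0^{2} = 0$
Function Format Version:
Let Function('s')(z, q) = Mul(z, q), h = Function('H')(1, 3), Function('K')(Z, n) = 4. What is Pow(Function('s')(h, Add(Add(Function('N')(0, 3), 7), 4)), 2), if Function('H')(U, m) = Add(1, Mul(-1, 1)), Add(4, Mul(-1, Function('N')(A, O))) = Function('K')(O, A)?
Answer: 0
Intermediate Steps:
Function('N')(A, O) = 0 (Function('N')(A, O) = Add(4, Mul(-1, 4)) = Add(4, -4) = 0)
Function('H')(U, m) = 0 (Function('H')(U, m) = Add(1, -1) = 0)
h = 0
Function('s')(z, q) = Mul(q, z)
Pow(Function('s')(h, Add(Add(Function('N')(0, 3), 7), 4)), 2) = Pow(Mul(Add(Add(0, 7), 4), 0), 2) = Pow(Mul(Add(7, 4), 0), 2) = Pow(Mul(11, 0), 2) = Pow(0, 2) = 0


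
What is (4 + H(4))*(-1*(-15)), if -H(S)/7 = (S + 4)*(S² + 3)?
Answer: -15900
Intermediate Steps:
H(S) = -7*(3 + S²)*(4 + S) (H(S) = -7*(S + 4)*(S² + 3) = -7*(4 + S)*(3 + S²) = -7*(3 + S²)*(4 + S))
(4 + H(4))*(-1*(-15)) = (4 + (-84 - 28*4² - 21*4 - 7*4³))*(-1*(-15)) = (4 + (-84 - 28*16 - 84 - 7*64))*15 = (4 + (-84 - 448 - 84 - 448))*15 = (4 - 1064)*15 = -1060*15 = -15900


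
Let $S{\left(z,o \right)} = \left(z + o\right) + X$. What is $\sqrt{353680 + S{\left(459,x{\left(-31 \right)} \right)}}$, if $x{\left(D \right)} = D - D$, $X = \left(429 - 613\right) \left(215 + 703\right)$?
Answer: $\sqrt{185227} \approx 430.38$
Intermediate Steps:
$X = -168912$ ($X = \left(-184\right) 918 = -168912$)
$x{\left(D \right)} = 0$
$S{\left(z,o \right)} = -168912 + o + z$ ($S{\left(z,o \right)} = \left(z + o\right) - 168912 = \left(o + z\right) - 168912 = -168912 + o + z$)
$\sqrt{353680 + S{\left(459,x{\left(-31 \right)} \right)}} = \sqrt{353680 + \left(-168912 + 0 + 459\right)} = \sqrt{353680 - 168453} = \sqrt{185227}$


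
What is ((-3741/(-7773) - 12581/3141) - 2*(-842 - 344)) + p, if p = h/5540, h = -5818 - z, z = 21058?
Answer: 26641803768391/11271588435 ≈ 2363.6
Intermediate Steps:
h = -26876 (h = -5818 - 1*21058 = -5818 - 21058 = -26876)
p = -6719/1385 (p = -26876/5540 = -26876*1/5540 = -6719/1385 ≈ -4.8513)
((-3741/(-7773) - 12581/3141) - 2*(-842 - 344)) + p = ((-3741/(-7773) - 12581/3141) - 2*(-842 - 344)) - 6719/1385 = ((-3741*(-1/7773) - 12581*1/3141) - 2*(-1186)) - 6719/1385 = ((1247/2591 - 12581/3141) - 1*(-2372)) - 6719/1385 = (-28680544/8138331 + 2372) - 6719/1385 = 19275440588/8138331 - 6719/1385 = 26641803768391/11271588435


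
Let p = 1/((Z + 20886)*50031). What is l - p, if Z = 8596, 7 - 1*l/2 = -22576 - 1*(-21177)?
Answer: 4147739204903/1475013942 ≈ 2812.0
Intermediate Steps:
l = 2812 (l = 14 - 2*(-22576 - 1*(-21177)) = 14 - 2*(-22576 + 21177) = 14 - 2*(-1399) = 14 + 2798 = 2812)
p = 1/1475013942 (p = 1/((8596 + 20886)*50031) = (1/50031)/29482 = (1/29482)*(1/50031) = 1/1475013942 ≈ 6.7796e-10)
l - p = 2812 - 1*1/1475013942 = 2812 - 1/1475013942 = 4147739204903/1475013942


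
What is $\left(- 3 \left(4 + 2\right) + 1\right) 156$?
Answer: $-2652$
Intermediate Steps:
$\left(- 3 \left(4 + 2\right) + 1\right) 156 = \left(\left(-3\right) 6 + 1\right) 156 = \left(-18 + 1\right) 156 = \left(-17\right) 156 = -2652$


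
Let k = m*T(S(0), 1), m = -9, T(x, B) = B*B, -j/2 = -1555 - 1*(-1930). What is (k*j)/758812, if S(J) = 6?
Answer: 3375/379406 ≈ 0.0088955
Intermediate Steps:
j = -750 (j = -2*(-1555 - 1*(-1930)) = -2*(-1555 + 1930) = -2*375 = -750)
T(x, B) = B²
k = -9 (k = -9*1² = -9*1 = -9)
(k*j)/758812 = -9*(-750)/758812 = 6750*(1/758812) = 3375/379406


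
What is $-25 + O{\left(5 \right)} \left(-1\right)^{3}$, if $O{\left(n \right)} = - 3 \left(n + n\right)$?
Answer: $5$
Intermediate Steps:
$O{\left(n \right)} = - 6 n$ ($O{\left(n \right)} = - 3 \cdot 2 n = - 6 n$)
$-25 + O{\left(5 \right)} \left(-1\right)^{3} = -25 + \left(-6\right) 5 \left(-1\right)^{3} = -25 - -30 = -25 + 30 = 5$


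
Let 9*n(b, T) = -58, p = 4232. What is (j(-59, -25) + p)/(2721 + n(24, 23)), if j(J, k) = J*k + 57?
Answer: 4716/2221 ≈ 2.1234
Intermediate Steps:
n(b, T) = -58/9 (n(b, T) = (⅑)*(-58) = -58/9)
j(J, k) = 57 + J*k
(j(-59, -25) + p)/(2721 + n(24, 23)) = ((57 - 59*(-25)) + 4232)/(2721 - 58/9) = ((57 + 1475) + 4232)/(24431/9) = (1532 + 4232)*(9/24431) = 5764*(9/24431) = 4716/2221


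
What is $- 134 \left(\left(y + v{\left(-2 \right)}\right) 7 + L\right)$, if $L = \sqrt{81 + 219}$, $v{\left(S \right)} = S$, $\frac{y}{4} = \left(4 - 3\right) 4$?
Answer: $-13132 - 1340 \sqrt{3} \approx -15453.0$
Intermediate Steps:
$y = 16$ ($y = 4 \left(4 - 3\right) 4 = 4 \cdot 1 \cdot 4 = 4 \cdot 4 = 16$)
$L = 10 \sqrt{3}$ ($L = \sqrt{300} = 10 \sqrt{3} \approx 17.32$)
$- 134 \left(\left(y + v{\left(-2 \right)}\right) 7 + L\right) = - 134 \left(\left(16 - 2\right) 7 + 10 \sqrt{3}\right) = - 134 \left(14 \cdot 7 + 10 \sqrt{3}\right) = - 134 \left(98 + 10 \sqrt{3}\right) = -13132 - 1340 \sqrt{3}$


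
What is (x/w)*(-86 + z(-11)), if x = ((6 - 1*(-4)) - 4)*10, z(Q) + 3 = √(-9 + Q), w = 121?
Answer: -5340/121 + 120*I*√5/121 ≈ -44.132 + 2.2176*I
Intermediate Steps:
z(Q) = -3 + √(-9 + Q)
x = 60 (x = ((6 + 4) - 4)*10 = (10 - 4)*10 = 6*10 = 60)
(x/w)*(-86 + z(-11)) = (60/121)*(-86 + (-3 + √(-9 - 11))) = (60*(1/121))*(-86 + (-3 + √(-20))) = 60*(-86 + (-3 + 2*I*√5))/121 = 60*(-89 + 2*I*√5)/121 = -5340/121 + 120*I*√5/121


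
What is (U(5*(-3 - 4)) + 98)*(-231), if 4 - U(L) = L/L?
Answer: -23331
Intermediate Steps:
U(L) = 3 (U(L) = 4 - L/L = 4 - 1*1 = 4 - 1 = 3)
(U(5*(-3 - 4)) + 98)*(-231) = (3 + 98)*(-231) = 101*(-231) = -23331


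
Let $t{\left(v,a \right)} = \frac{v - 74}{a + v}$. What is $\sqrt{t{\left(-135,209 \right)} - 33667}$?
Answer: $\frac{13 i \sqrt{1090982}}{74} \approx 183.49 i$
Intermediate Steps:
$t{\left(v,a \right)} = \frac{-74 + v}{a + v}$
$\sqrt{t{\left(-135,209 \right)} - 33667} = \sqrt{\frac{-74 - 135}{209 - 135} - 33667} = \sqrt{\frac{1}{74} \left(-209\right) - 33667} = \sqrt{- \frac{209}{74} - 33667} = \sqrt{- \frac{2491567}{74}} = \frac{13 i \sqrt{1090982}}{74}$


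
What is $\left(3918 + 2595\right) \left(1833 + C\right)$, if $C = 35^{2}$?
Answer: $19916754$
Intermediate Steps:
$C = 1225$
$\left(3918 + 2595\right) \left(1833 + C\right) = \left(3918 + 2595\right) \left(1833 + 1225\right) = 6513 \cdot 3058 = 19916754$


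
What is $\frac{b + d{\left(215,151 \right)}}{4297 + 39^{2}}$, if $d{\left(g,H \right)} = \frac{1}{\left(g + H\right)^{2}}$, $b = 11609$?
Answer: $\frac{1555095205}{779356008} \approx 1.9954$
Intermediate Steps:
$d{\left(g,H \right)} = \frac{1}{\left(H + g\right)^{2}}$
$\frac{b + d{\left(215,151 \right)}}{4297 + 39^{2}} = \frac{11609 + \frac{1}{\left(151 + 215\right)^{2}}}{4297 + 39^{2}} = \frac{11609 + \frac{1}{133956}}{4297 + 1521} = \frac{11609 + \frac{1}{133956}}{5818} = \frac{1555095205}{133956} \cdot \frac{1}{5818} = \frac{1555095205}{779356008}$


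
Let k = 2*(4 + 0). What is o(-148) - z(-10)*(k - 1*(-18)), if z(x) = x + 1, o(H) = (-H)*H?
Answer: -21670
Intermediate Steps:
o(H) = -H**2
k = 8 (k = 2*4 = 8)
z(x) = 1 + x
o(-148) - z(-10)*(k - 1*(-18)) = -1*(-148)**2 - (1 - 10)*(8 - 1*(-18)) = -1*21904 - (-9)*(8 + 18) = -21904 - (-9)*26 = -21904 - 1*(-234) = -21904 + 234 = -21670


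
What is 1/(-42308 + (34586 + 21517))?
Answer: 1/13795 ≈ 7.2490e-5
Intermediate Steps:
1/(-42308 + (34586 + 21517)) = 1/(-42308 + 56103) = 1/13795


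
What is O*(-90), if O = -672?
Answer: 60480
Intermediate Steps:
O*(-90) = -672*(-90) = 60480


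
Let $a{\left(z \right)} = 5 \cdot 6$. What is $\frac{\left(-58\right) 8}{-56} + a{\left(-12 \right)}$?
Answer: $\frac{268}{7} \approx 38.286$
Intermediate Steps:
$a{\left(z \right)} = 30$
$\frac{\left(-58\right) 8}{-56} + a{\left(-12 \right)} = \frac{\left(-58\right) 8}{-56} + 30 = \left(-464\right) \left(- \frac{1}{56}\right) + 30 = \frac{58}{7} + 30 = \frac{268}{7}$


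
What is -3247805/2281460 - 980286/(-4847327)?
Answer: -2701337913935/2211796531484 ≈ -1.2213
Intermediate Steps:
-3247805/2281460 - 980286/(-4847327) = -3247805*1/2281460 - 980286*(-1/4847327) = -649561/456292 + 980286/4847327 = -2701337913935/2211796531484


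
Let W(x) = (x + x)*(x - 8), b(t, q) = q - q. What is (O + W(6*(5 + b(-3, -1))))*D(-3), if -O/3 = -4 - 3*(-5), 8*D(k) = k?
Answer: -3861/8 ≈ -482.63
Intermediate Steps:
b(t, q) = 0
D(k) = k/8
W(x) = 2*x*(-8 + x) (W(x) = (2*x)*(-8 + x) = 2*x*(-8 + x))
O = -33 (O = -3*(-4 - 3*(-5)) = -3*(-4 + 15) = -3*11 = -33)
(O + W(6*(5 + b(-3, -1))))*D(-3) = (-33 + 2*(6*(5 + 0))*(-8 + 6*(5 + 0)))*((1/8)*(-3)) = (-33 + 2*(6*5)*(-8 + 6*5))*(-3/8) = (-33 + 2*30*(-8 + 30))*(-3/8) = (-33 + 2*30*22)*(-3/8) = (-33 + 1320)*(-3/8) = 1287*(-3/8) = -3861/8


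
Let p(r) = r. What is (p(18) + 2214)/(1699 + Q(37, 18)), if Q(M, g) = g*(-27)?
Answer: 2232/1213 ≈ 1.8401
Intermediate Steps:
Q(M, g) = -27*g
(p(18) + 2214)/(1699 + Q(37, 18)) = (18 + 2214)/(1699 - 27*18) = 2232/(1699 - 486) = 2232/1213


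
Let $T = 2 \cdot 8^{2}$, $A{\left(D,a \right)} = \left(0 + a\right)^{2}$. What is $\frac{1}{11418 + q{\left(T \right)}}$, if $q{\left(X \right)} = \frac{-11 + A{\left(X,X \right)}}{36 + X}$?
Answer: $\frac{164}{1888925} \approx 8.6822 \cdot 10^{-5}$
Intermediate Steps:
$A{\left(D,a \right)} = a^{2}$
$T = 128$ ($T = 2 \cdot 64 = 128$)
$q{\left(X \right)} = \frac{-11 + X^{2}}{36 + X}$
$\frac{1}{11418 + q{\left(T \right)}} = \frac{1}{11418 + \frac{-11 + 128^{2}}{36 + 128}} = \frac{1}{11418 + \frac{-11 + 16384}{164}} = \frac{1}{11418 + \frac{1}{164} \cdot 16373} = \frac{1}{11418 + \frac{16373}{164}} = \frac{1}{\frac{1888925}{164}} = \frac{164}{1888925}$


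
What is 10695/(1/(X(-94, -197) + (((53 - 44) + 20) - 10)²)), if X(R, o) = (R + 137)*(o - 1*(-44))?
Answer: -66501510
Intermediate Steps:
X(R, o) = (44 + o)*(137 + R) (X(R, o) = (137 + R)*(o + 44) = (137 + R)*(44 + o) = (44 + o)*(137 + R))
10695/(1/(X(-94, -197) + (((53 - 44) + 20) - 10)²)) = 10695/(1/((6028 + 44*(-94) + 137*(-197) - 94*(-197)) + (((53 - 44) + 20) - 10)²)) = 10695/(1/((6028 - 4136 - 26989 + 18518) + ((9 + 20) - 10)²)) = 10695/(1/(-6579 + (29 - 10)²)) = 10695/(1/(-6579 + 19²)) = 10695/(1/(-6579 + 361)) = 10695/(1/(-6218)) = 10695/(-1/6218) = 10695*(-6218) = -66501510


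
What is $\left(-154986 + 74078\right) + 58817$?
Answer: $-22091$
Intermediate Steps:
$\left(-154986 + 74078\right) + 58817 = -80908 + 58817 = -22091$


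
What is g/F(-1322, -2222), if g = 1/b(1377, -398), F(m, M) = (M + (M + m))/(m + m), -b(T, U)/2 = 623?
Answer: -661/1796109 ≈ -0.00036802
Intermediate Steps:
b(T, U) = -1246 (b(T, U) = -2*623 = -1246)
F(m, M) = (m + 2*M)/(2*m) (F(m, M) = (m + 2*M)/((2*m)) = (m + 2*M)*(1/(2*m)) = (m + 2*M)/(2*m))
g = -1/1246 (g = 1/(-1246) = -1/1246 ≈ -0.00080257)
g/F(-1322, -2222) = -(-1322/(-2222 + (½)*(-1322)))/1246 = -(-1322/(-2222 - 661))/1246 = -1/(1246*((-1/1322*(-2883)))) = -1/(1246*2883/1322) = -1/1246*1322/2883 = -661/1796109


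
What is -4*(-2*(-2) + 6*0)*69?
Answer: -1104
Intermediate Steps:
-4*(-2*(-2) + 6*0)*69 = -4*(4 + 0)*69 = -4*4*69 = -16*69 = -1104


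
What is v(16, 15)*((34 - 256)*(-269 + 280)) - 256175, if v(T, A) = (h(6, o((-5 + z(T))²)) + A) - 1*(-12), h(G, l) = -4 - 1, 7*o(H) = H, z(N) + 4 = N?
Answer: -309899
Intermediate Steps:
z(N) = -4 + N
o(H) = H/7
h(G, l) = -5
v(T, A) = 7 + A (v(T, A) = (-5 + A) - 1*(-12) = (-5 + A) + 12 = 7 + A)
v(16, 15)*((34 - 256)*(-269 + 280)) - 256175 = (7 + 15)*((34 - 256)*(-269 + 280)) - 256175 = 22*(-222*11) - 256175 = 22*(-2442) - 256175 = -53724 - 256175 = -309899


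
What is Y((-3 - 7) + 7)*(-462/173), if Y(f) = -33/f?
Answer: -5082/173 ≈ -29.376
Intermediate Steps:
Y((-3 - 7) + 7)*(-462/173) = (-33/((-3 - 7) + 7))*(-462/173) = (-33/(-10 + 7))*(-462*1/173) = -33/(-3)*(-462/173) = -33*(-⅓)*(-462/173) = 11*(-462/173) = -5082/173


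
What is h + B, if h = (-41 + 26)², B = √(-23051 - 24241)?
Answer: 225 + 2*I*√11823 ≈ 225.0 + 217.47*I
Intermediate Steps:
B = 2*I*√11823 (B = √(-47292) = 2*I*√11823 ≈ 217.47*I)
h = 225 (h = (-15)² = 225)
h + B = 225 + 2*I*√11823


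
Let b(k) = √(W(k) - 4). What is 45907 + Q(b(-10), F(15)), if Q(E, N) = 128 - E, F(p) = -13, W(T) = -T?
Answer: 46035 - √6 ≈ 46033.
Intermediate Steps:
b(k) = √(-4 - k) (b(k) = √(-k - 4) = √(-4 - k))
45907 + Q(b(-10), F(15)) = 45907 + (128 - √(-4 - 1*(-10))) = 45907 + (128 - √(-4 + 10)) = 45907 + (128 - √6) = 46035 - √6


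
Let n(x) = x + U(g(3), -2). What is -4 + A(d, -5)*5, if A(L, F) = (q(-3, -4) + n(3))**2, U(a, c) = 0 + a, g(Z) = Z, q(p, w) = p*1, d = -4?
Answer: 41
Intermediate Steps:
q(p, w) = p
U(a, c) = a
n(x) = 3 + x (n(x) = x + 3 = 3 + x)
A(L, F) = 9 (A(L, F) = (-3 + (3 + 3))**2 = (-3 + 6)**2 = 3**2 = 9)
-4 + A(d, -5)*5 = -4 + 9*5 = -4 + 45 = 41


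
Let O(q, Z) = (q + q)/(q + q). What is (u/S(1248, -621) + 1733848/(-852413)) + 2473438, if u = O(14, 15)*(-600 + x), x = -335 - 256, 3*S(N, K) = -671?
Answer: 1414732045914515/571969123 ≈ 2.4734e+6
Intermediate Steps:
S(N, K) = -671/3 (S(N, K) = (⅓)*(-671) = -671/3)
O(q, Z) = 1 (O(q, Z) = (2*q)/((2*q)) = (2*q)*(1/(2*q)) = 1)
x = -591
u = -1191 (u = 1*(-600 - 591) = 1*(-1191) = -1191)
(u/S(1248, -621) + 1733848/(-852413)) + 2473438 = (-1191/(-671/3) + 1733848/(-852413)) + 2473438 = (-1191*(-3/671) + 1733848*(-1/852413)) + 2473438 = (3573/671 - 1733848/852413) + 2473438 = 1882259641/571969123 + 2473438 = 1414732045914515/571969123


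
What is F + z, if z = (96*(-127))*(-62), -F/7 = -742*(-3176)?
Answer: -15740240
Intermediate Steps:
F = -16496144 (F = -(-5194)*(-3176) = -7*2356592 = -16496144)
z = 755904 (z = -12192*(-62) = 755904)
F + z = -16496144 + 755904 = -15740240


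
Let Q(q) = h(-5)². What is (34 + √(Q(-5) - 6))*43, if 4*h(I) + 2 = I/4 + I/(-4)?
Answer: 1462 + 43*I*√23/2 ≈ 1462.0 + 103.11*I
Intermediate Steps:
h(I) = -½ (h(I) = -½ + (I/4 + I/(-4))/4 = -½ + (I*(¼) + I*(-¼))/4 = -½ + (I/4 - I/4)/4 = -½ + (¼)*0 = -½ + 0 = -½)
Q(q) = ¼ (Q(q) = (-½)² = ¼)
(34 + √(Q(-5) - 6))*43 = (34 + √(¼ - 6))*43 = (34 + √(-23/4))*43 = (34 + I*√23/2)*43 = 1462 + 43*I*√23/2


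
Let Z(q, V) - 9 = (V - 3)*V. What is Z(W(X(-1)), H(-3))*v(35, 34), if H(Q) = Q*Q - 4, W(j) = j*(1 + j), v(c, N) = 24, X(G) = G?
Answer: 456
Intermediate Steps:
H(Q) = -4 + Q² (H(Q) = Q² - 4 = -4 + Q²)
Z(q, V) = 9 + V*(-3 + V) (Z(q, V) = 9 + (V - 3)*V = 9 + (-3 + V)*V = 9 + V*(-3 + V))
Z(W(X(-1)), H(-3))*v(35, 34) = (9 + (-4 + (-3)²)² - 3*(-4 + (-3)²))*24 = (9 + (-4 + 9)² - 3*(-4 + 9))*24 = (9 + 5² - 3*5)*24 = (9 + 25 - 15)*24 = 19*24 = 456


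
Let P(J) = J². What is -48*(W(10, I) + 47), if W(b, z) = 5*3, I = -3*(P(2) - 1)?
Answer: -2976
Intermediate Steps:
I = -9 (I = -3*(2² - 1) = -3*(4 - 1) = -3*3 = -9)
W(b, z) = 15
-48*(W(10, I) + 47) = -48*(15 + 47) = -48*62 = -2976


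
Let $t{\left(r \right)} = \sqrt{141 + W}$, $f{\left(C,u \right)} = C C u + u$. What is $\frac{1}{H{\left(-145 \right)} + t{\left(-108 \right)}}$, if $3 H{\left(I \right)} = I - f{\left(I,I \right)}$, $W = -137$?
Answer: $\frac{3}{3048631} \approx 9.8405 \cdot 10^{-7}$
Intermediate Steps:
$f{\left(C,u \right)} = u + u C^{2}$ ($f{\left(C,u \right)} = C^{2} u + u = u C^{2} + u = u + u C^{2}$)
$H{\left(I \right)} = \frac{I}{3} - \frac{I \left(1 + I^{2}\right)}{3}$ ($H{\left(I \right)} = \frac{I - I \left(1 + I^{2}\right)}{3} = \frac{I}{3} - \frac{I \left(1 + I^{2}\right)}{3}$)
$t{\left(r \right)} = 2$ ($t{\left(r \right)} = \sqrt{141 - 137} = \sqrt{4} = 2$)
$\frac{1}{H{\left(-145 \right)} + t{\left(-108 \right)}} = \frac{1}{- \frac{\left(-145\right)^{3}}{3} + 2} = \frac{1}{\left(- \frac{1}{3}\right) \left(-3048625\right) + 2} = \frac{1}{\frac{3048625}{3} + 2} = \frac{1}{\frac{3048631}{3}} = \frac{3}{3048631}$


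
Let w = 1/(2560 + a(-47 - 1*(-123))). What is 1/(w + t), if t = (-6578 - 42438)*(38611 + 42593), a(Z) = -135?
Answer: -2425/9652216015199 ≈ -2.5124e-10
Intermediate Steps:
w = 1/2425 (w = 1/(2560 - 135) = 1/2425 ≈ 0.00041237)
t = -3980295264 (t = -49016*81204 = -3980295264)
1/(w + t) = 1/(1/2425 - 3980295264) = 1/(-9652216015199/2425) = -2425/9652216015199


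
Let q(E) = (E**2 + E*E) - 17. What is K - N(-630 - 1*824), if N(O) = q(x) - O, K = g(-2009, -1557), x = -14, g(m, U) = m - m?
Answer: -1829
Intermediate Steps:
g(m, U) = 0
K = 0
q(E) = -17 + 2*E**2 (q(E) = (E**2 + E**2) - 17 = 2*E**2 - 17 = -17 + 2*E**2)
N(O) = 375 - O (N(O) = (-17 + 2*(-14)**2) - O = (-17 + 2*196) - O = (-17 + 392) - O = 375 - O)
K - N(-630 - 1*824) = 0 - (375 - (-630 - 1*824)) = 0 - (375 - (-630 - 824)) = 0 - (375 - 1*(-1454)) = 0 - (375 + 1454) = 0 - 1*1829 = 0 - 1829 = -1829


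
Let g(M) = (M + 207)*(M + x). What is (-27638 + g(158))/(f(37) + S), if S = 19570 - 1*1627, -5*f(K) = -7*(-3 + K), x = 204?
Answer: 522460/89953 ≈ 5.8081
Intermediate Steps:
f(K) = -21/5 + 7*K/5 (f(K) = -(-7)*(-3 + K)/5 = -(21 - 7*K)/5 = -21/5 + 7*K/5)
g(M) = (204 + M)*(207 + M) (g(M) = (M + 207)*(M + 204) = (207 + M)*(204 + M) = (204 + M)*(207 + M))
S = 17943 (S = 19570 - 1627 = 17943)
(-27638 + g(158))/(f(37) + S) = (-27638 + (42228 + 158² + 411*158))/((-21/5 + (7/5)*37) + 17943) = (-27638 + (42228 + 24964 + 64938))/((-21/5 + 259/5) + 17943) = (-27638 + 132130)/(238/5 + 17943) = 104492/(89953/5) = 104492*(5/89953) = 522460/89953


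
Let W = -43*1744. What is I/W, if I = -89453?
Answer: 89453/74992 ≈ 1.1928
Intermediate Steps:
W = -74992
I/W = -89453/(-74992) = -89453*(-1/74992) = 89453/74992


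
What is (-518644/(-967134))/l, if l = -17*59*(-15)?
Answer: 37046/1039323645 ≈ 3.5644e-5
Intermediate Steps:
l = 15045 (l = -1003*(-15) = 15045)
(-518644/(-967134))/l = -518644/(-967134)/15045 = -518644*(-1/967134)*(1/15045) = (37046/69081)*(1/15045) = 37046/1039323645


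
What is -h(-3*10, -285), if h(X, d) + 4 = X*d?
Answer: -8546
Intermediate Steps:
h(X, d) = -4 + X*d
-h(-3*10, -285) = -(-4 - 3*10*(-285)) = -(-4 - 30*(-285)) = -(-4 + 8550) = -1*8546 = -8546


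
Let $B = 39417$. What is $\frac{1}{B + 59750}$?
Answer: $\frac{1}{99167} \approx 1.0084 \cdot 10^{-5}$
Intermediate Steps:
$\frac{1}{B + 59750} = \frac{1}{39417 + 59750} = \frac{1}{99167}$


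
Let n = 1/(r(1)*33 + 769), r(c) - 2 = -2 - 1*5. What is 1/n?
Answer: 604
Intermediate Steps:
r(c) = -5 (r(c) = 2 + (-2 - 1*5) = 2 + (-2 - 5) = 2 - 7 = -5)
n = 1/604 (n = 1/(-5*33 + 769) = 1/(-165 + 769) = 1/604 ≈ 0.0016556)
1/n = 1/(1/604) = 604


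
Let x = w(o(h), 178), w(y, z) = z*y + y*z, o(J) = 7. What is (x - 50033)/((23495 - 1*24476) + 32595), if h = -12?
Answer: -15847/10538 ≈ -1.5038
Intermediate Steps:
w(y, z) = 2*y*z (w(y, z) = y*z + y*z = 2*y*z)
x = 2492 (x = 2*7*178 = 2492)
(x - 50033)/((23495 - 1*24476) + 32595) = (2492 - 50033)/((23495 - 1*24476) + 32595) = -47541/((23495 - 24476) + 32595) = -47541/(-981 + 32595) = -47541/31614 = -47541*1/31614 = -15847/10538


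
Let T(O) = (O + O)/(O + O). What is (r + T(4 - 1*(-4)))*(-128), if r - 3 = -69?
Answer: 8320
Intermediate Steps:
T(O) = 1 (T(O) = (2*O)/((2*O)) = (2*O)*(1/(2*O)) = 1)
r = -66 (r = 3 - 69 = -66)
(r + T(4 - 1*(-4)))*(-128) = (-66 + 1)*(-128) = -65*(-128) = 8320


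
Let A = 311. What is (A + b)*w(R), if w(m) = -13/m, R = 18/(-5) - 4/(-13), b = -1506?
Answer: -1009775/214 ≈ -4718.6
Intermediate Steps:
R = -214/65 (R = 18*(-⅕) - 4*(-1/13) = -18/5 + 4/13 = -214/65 ≈ -3.2923)
(A + b)*w(R) = (311 - 1506)*(-13/(-214/65)) = -(-15535)*(-65)/214 = -1195*845/214 = -1009775/214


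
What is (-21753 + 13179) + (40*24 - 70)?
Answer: -7684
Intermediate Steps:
(-21753 + 13179) + (40*24 - 70) = -8574 + (960 - 70) = -8574 + 890 = -7684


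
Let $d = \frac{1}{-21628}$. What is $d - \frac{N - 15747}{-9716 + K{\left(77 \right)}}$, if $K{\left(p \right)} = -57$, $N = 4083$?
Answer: $- \frac{252278765}{211370444} \approx -1.1935$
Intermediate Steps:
$d = - \frac{1}{21628} \approx -4.6236 \cdot 10^{-5}$
$d - \frac{N - 15747}{-9716 + K{\left(77 \right)}} = - \frac{1}{21628} - \frac{4083 - 15747}{-9716 - 57} = - \frac{1}{21628} - - \frac{11664}{-9773} = - \frac{1}{21628} - \left(-11664\right) \left(- \frac{1}{9773}\right) = - \frac{1}{21628} - \frac{11664}{9773} = - \frac{252278765}{211370444}$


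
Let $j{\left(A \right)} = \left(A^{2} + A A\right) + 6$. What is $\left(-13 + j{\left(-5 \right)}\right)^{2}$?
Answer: $1849$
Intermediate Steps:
$j{\left(A \right)} = 6 + 2 A^{2}$ ($j{\left(A \right)} = \left(A^{2} + A^{2}\right) + 6 = 2 A^{2} + 6 = 6 + 2 A^{2}$)
$\left(-13 + j{\left(-5 \right)}\right)^{2} = \left(-13 + \left(6 + 2 \left(-5\right)^{2}\right)\right)^{2} = \left(-13 + \left(6 + 2 \cdot 25\right)\right)^{2} = \left(-13 + \left(6 + 50\right)\right)^{2} = \left(-13 + 56\right)^{2} = 43^{2} = 1849$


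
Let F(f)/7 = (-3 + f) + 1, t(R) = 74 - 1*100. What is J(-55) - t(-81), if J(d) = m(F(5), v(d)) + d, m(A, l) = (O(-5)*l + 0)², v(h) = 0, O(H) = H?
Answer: -29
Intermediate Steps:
t(R) = -26 (t(R) = 74 - 100 = -26)
F(f) = -14 + 7*f (F(f) = 7*((-3 + f) + 1) = 7*(-2 + f) = -14 + 7*f)
m(A, l) = 25*l² (m(A, l) = (-5*l + 0)² = (-5*l)² = 25*l²)
J(d) = d (J(d) = 25*0² + d = 25*0 + d = 0 + d = d)
J(-55) - t(-81) = -55 - 1*(-26) = -55 + 26 = -29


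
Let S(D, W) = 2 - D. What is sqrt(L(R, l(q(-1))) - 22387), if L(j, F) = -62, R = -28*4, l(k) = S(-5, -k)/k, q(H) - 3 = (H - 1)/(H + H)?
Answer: I*sqrt(22449) ≈ 149.83*I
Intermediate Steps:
q(H) = 3 + (-1 + H)/(2*H) (q(H) = 3 + (H - 1)/(H + H) = 3 + (-1 + H)/((2*H)) = 3 + (-1 + H)*(1/(2*H)) = 3 + (-1 + H)/(2*H))
l(k) = 7/k (l(k) = (2 - 1*(-5))/k = (2 + 5)/k = 7/k)
R = -112
sqrt(L(R, l(q(-1))) - 22387) = sqrt(-62 - 22387) = sqrt(-22449) = I*sqrt(22449)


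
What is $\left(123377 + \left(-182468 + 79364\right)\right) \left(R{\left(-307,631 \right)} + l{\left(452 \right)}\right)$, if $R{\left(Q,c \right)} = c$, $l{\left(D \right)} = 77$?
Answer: $14353284$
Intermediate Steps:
$\left(123377 + \left(-182468 + 79364\right)\right) \left(R{\left(-307,631 \right)} + l{\left(452 \right)}\right) = \left(123377 + \left(-182468 + 79364\right)\right) \left(631 + 77\right) = \left(123377 - 103104\right) 708 = 20273 \cdot 708 = 14353284$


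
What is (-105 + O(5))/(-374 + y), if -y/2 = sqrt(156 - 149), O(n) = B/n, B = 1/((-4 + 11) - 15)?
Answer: 785587/2796960 - 4201*sqrt(7)/2796960 ≈ 0.27690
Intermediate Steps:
B = -1/8 (B = 1/(7 - 15) = 1/(-8) = -1/8 ≈ -0.12500)
O(n) = -1/(8*n)
y = -2*sqrt(7) (y = -2*sqrt(156 - 149) = -2*sqrt(7) ≈ -5.2915)
(-105 + O(5))/(-374 + y) = (-105 - 1/8/5)/(-374 - 2*sqrt(7)) = (-105 - 1/8*1/5)/(-374 - 2*sqrt(7)) = (-105 - 1/40)/(-374 - 2*sqrt(7)) = -4201/(40*(-374 - 2*sqrt(7)))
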